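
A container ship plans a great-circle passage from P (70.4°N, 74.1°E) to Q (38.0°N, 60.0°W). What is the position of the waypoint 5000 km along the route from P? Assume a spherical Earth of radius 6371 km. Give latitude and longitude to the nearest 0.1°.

Convert each endpoint to a unit vector on the sphere (x = cos φ cos λ, y = cos φ sin λ, z = sin φ).
The central angle between the endpoints is δ = arccos(p₁·p₂) ≈ 1.164 rad (66.7°). The total great-circle distance is δ·R ≈ 1.164 × 6371 ≈ 7413 km, so the target fraction is f = 5000/7413 ≈ 0.674.
Interpolate at f ≈ 0.674 with slerp weights a = sin((1−f)δ)/sin δ ≈ 0.403, b = sin(fδ)/sin δ ≈ 0.770.
p = a·p₁ + b·p₂ ≈ (0.340, -0.395, 0.853); φ = arcsin(p_z) ≈ 58.56°, λ = atan2(p_y, p_x) ≈ -49.28°.

≈ (58.6°N, 49.3°W)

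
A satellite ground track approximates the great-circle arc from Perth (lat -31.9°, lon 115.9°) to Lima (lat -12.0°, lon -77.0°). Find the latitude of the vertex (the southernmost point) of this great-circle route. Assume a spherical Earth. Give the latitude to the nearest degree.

The great circle lies in the plane with unit normal n̂ = (p₁ × p₂)/|p₁ × p₂|.
Here n̂_z ≈ +0.259; the vertex latitude is φ_max = arccos|n̂_z| ≈ 75.0°.

≈ -75°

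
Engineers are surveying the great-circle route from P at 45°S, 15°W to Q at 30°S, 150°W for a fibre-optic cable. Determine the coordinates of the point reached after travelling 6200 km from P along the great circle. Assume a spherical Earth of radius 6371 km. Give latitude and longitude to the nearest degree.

≈ 59°S, 112°W

Write both endpoints as unit vectors p₁, p₂ with components (cos φ cos λ, cos φ sin λ, sin φ).
The central angle between the endpoints is δ = arccos(p₁·p₂) ≈ 1.650 rad (94.6°). The total great-circle distance is δ·R ≈ 1.650 × 6371 ≈ 10514 km, so the target fraction is f = 6200/10514 ≈ 0.590.
Interpolate at f ≈ 0.590 with slerp weights a = sin((1−f)δ)/sin δ ≈ 0.629, b = sin(fδ)/sin δ ≈ 0.829.
p = a·p₁ + b·p₂ ≈ (-0.193, -0.474, -0.859); φ = arcsin(p_z) ≈ -59.22°, λ = atan2(p_y, p_x) ≈ -112.11°.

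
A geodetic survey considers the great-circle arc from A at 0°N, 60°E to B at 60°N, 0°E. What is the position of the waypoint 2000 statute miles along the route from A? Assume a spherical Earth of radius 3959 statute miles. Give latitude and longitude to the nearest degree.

Convert each endpoint to a unit vector on the sphere (x = cos φ cos λ, y = cos φ sin λ, z = sin φ).
The central angle between the endpoints is δ = arccos(p₁·p₂) ≈ 1.318 rad (75.5°). The total great-circle distance is δ·R ≈ 1.318 × 3959 ≈ 5218 mi, so the target fraction is f = 2000/5218 ≈ 0.383.
Interpolate at f ≈ 0.383 with slerp weights a = sin((1−f)δ)/sin δ ≈ 0.750, b = sin(fδ)/sin δ ≈ 0.500.
p = a·p₁ + b·p₂ ≈ (0.625, 0.650, 0.433); φ = arcsin(p_z) ≈ 25.65°, λ = atan2(p_y, p_x) ≈ 46.11°.

≈ 26°N, 46°E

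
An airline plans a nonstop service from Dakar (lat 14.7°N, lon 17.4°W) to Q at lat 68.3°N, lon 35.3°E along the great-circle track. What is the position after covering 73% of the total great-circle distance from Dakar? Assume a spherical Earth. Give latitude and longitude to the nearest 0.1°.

The haversine formula gives a central angle δ ≈ 1.101 rad (63.1°) between the endpoints.
Interpolate at f = 0.73 with slerp weights a = sin((1−f)δ)/sin δ ≈ 0.329, b = sin(fδ)/sin δ ≈ 0.807.
p = a·p₁ + b·p₂ ≈ (0.547, 0.077, 0.834); φ = arcsin(p_z) ≈ 56.47°, λ = atan2(p_y, p_x) ≈ 8.07°.

≈ lat 56.5°N, lon 8.1°E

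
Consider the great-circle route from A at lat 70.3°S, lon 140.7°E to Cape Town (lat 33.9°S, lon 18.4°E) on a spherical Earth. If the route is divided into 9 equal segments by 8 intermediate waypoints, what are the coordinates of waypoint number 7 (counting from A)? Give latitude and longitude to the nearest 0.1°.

Write both endpoints as unit vectors p₁, p₂ with components (cos φ cos λ, cos φ sin λ, sin φ).
The central angle between the endpoints is δ = arccos(p₁·p₂) ≈ 1.186 rad (67.9°).
Interpolate at f = 7/9 with slerp weights a = sin((1−f)δ)/sin δ ≈ 0.281, b = sin(fδ)/sin δ ≈ 0.860.
p = a·p₁ + b·p₂ ≈ (0.604, 0.285, -0.744); φ = arcsin(p_z) ≈ -48.09°, λ = atan2(p_y, p_x) ≈ 25.29°.

≈ lat 48.1°S, lon 25.3°E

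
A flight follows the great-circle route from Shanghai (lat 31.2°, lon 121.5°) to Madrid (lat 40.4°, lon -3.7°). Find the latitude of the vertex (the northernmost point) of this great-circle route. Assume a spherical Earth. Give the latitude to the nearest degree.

≈ 58°

The great circle lies in the plane with unit normal n̂ = (p₁ × p₂)/|p₁ × p₂|.
Here n̂_z ≈ -0.533; the vertex latitude is φ_max = arccos|n̂_z| ≈ 57.8°.
Check via Clairaut: cos φ_max = |cos φ₁| · sin C = cos(31.2°)·sin(38.5°) ≈ 0.533, again giving ≈ 57.8°.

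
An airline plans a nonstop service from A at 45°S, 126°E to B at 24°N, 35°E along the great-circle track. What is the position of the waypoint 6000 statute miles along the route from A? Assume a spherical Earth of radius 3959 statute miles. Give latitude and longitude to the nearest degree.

Convert each endpoint to a unit vector on the sphere (x = cos φ cos λ, y = cos φ sin λ, z = sin φ).
The central angle between the endpoints is δ = arccos(p₁·p₂) ≈ 1.874 rad (107.4°). The total great-circle distance is δ·R ≈ 1.874 × 3959 ≈ 7420 mi, so the target fraction is f = 6000/7420 ≈ 0.809.
Interpolate at f ≈ 0.809 with slerp weights a = sin((1−f)δ)/sin δ ≈ 0.368, b = sin(fδ)/sin δ ≈ 1.046.
p = a·p₁ + b·p₂ ≈ (0.630, 0.759, 0.165); φ = arcsin(p_z) ≈ 9.52°, λ = atan2(p_y, p_x) ≈ 50.29°.

≈ 10°N, 50°E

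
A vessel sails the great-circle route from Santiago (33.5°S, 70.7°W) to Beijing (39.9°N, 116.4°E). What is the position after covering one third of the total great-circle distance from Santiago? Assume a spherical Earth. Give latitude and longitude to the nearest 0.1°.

Convert each endpoint to a unit vector on the sphere (x = cos φ cos λ, y = cos φ sin λ, z = sin φ).
The central angle between the endpoints is δ = arccos(p₁·p₂) ≈ 2.992 rad (171.4°).
Interpolate at f = 1/3 with slerp weights a = sin((1−f)δ)/sin δ ≈ 6.124, b = sin(fδ)/sin δ ≈ 5.644.
p = a·p₁ + b·p₂ ≈ (-0.238, -0.941, 0.241); φ = arcsin(p_z) ≈ 13.92°, λ = atan2(p_y, p_x) ≈ -104.16°.

≈ (13.9°N, 104.2°W)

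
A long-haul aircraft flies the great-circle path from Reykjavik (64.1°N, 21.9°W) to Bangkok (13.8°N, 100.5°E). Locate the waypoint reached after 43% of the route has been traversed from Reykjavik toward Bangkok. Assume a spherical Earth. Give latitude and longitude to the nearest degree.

≈ (59°N, 66°E)

Convert each endpoint to a unit vector on the sphere (x = cos φ cos λ, y = cos φ sin λ, z = sin φ).
The central angle between the endpoints is δ = arccos(p₁·p₂) ≈ 1.584 rad (90.7°).
Interpolate at f = 0.43 with slerp weights a = sin((1−f)δ)/sin δ ≈ 0.785, b = sin(fδ)/sin δ ≈ 0.630.
p = a·p₁ + b·p₂ ≈ (0.207, 0.473, 0.856); φ = arcsin(p_z) ≈ 58.91°, λ = atan2(p_y, p_x) ≈ 66.40°.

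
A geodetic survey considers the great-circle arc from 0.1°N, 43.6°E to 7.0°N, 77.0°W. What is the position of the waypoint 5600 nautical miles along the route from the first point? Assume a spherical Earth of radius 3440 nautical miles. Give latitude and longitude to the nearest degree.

Write both endpoints as unit vectors p₁, p₂ with components (cos φ cos λ, cos φ sin λ, sin φ).
The central angle between the endpoints is δ = arccos(p₁·p₂) ≈ 2.100 rad (120.3°). The total great-circle distance is δ·R ≈ 2.100 × 3440 ≈ 7225 nmi, so the target fraction is f = 5600/7225 ≈ 0.775.
Interpolate at f ≈ 0.775 with slerp weights a = sin((1−f)δ)/sin δ ≈ 0.527, b = sin(fδ)/sin δ ≈ 1.157.
p = a·p₁ + b·p₂ ≈ (0.640, -0.755, 0.142); φ = arcsin(p_z) ≈ 8.16°, λ = atan2(p_y, p_x) ≈ -49.72°.

≈ 8°N, 50°W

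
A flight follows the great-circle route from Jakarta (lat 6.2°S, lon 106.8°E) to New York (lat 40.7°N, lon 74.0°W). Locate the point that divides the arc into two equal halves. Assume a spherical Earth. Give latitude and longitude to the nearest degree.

Convert each endpoint to a unit vector on the sphere (x = cos φ cos λ, y = cos φ sin λ, z = sin φ).
The central angle between the endpoints is δ = arccos(p₁·p₂) ≈ 2.539 rad (145.5°).
Interpolate at f = 1/2 with slerp weights a = sin((1−f)δ)/sin δ ≈ 1.686, b = sin(fδ)/sin δ ≈ 1.686.
p = a·p₁ + b·p₂ ≈ (-0.132, 0.376, 0.917); φ = arcsin(p_z) ≈ 66.52°, λ = atan2(p_y, p_x) ≈ 109.37°.

≈ lat 67°N, lon 109°E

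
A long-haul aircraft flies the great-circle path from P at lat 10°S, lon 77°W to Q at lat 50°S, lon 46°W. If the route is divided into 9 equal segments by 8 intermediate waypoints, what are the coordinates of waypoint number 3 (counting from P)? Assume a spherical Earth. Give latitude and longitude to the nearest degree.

From cos δ = sin φ₁ sin φ₂ + cos φ₁ cos φ₂ cos Δλ, the central angle is δ ≈ 0.829 rad (47.5°).
Interpolate at f = 3/9 with slerp weights a = sin((1−f)δ)/sin δ ≈ 0.712, b = sin(fδ)/sin δ ≈ 0.370.
p = a·p₁ + b·p₂ ≈ (0.323, -0.854, -0.407); φ = arcsin(p_z) ≈ -24.02°, λ = atan2(p_y, p_x) ≈ -69.29°.

≈ lat 24°S, lon 69°W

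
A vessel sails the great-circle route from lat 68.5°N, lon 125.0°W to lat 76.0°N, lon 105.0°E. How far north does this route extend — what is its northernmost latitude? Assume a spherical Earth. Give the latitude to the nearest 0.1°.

The great circle lies in the plane with unit normal n̂ = (p₁ × p₂)/|p₁ × p₂|.
Here n̂_z ≈ -0.127; the vertex latitude is φ_max = arccos|n̂_z| ≈ 82.7°.

≈ 82.7°N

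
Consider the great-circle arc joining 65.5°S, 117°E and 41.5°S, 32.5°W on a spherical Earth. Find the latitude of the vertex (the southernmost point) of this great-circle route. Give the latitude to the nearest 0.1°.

≈ 80.4°S

The great circle lies in the plane with unit normal n̂ = (p₁ × p₂)/|p₁ × p₂|.
Here n̂_z ≈ -0.167; the vertex latitude is φ_max = arccos|n̂_z| ≈ 80.4°.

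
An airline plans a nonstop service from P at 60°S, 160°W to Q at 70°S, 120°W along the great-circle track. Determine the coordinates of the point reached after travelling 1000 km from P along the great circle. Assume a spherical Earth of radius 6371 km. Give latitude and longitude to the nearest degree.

From cos δ = sin φ₁ sin φ₂ + cos φ₁ cos φ₂ cos Δλ, the central angle is δ ≈ 0.334 rad (19.1°). The total great-circle distance is δ·R ≈ 0.334 × 6371 ≈ 2127 km, so the target fraction is f = 1000/2127 ≈ 0.470.
Interpolate at f ≈ 0.470 with slerp weights a = sin((1−f)δ)/sin δ ≈ 0.537, b = sin(fδ)/sin δ ≈ 0.477.
p = a·p₁ + b·p₂ ≈ (-0.334, -0.233, -0.913); φ = arcsin(p_z) ≈ -65.97°, λ = atan2(p_y, p_x) ≈ -145.07°.

≈ 66°S, 145°W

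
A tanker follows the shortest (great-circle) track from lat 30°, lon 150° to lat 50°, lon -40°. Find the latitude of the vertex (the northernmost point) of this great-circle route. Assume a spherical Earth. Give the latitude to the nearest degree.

The great circle lies in the plane with unit normal n̂ = (p₁ × p₂)/|p₁ × p₂|.
Here n̂_z ≈ +0.098; the vertex latitude is φ_max = arccos|n̂_z| ≈ 84.4°.

≈ 84°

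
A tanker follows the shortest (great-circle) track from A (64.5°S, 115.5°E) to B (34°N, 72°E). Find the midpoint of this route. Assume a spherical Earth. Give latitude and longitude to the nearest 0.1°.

Write both endpoints as unit vectors p₁, p₂ with components (cos φ cos λ, cos φ sin λ, sin φ).
The central angle between the endpoints is δ = arccos(p₁·p₂) ≈ 1.819 rad (104.2°).
Interpolate at f = 1/2 with slerp weights a = sin((1−f)δ)/sin δ ≈ 0.814, b = sin(fδ)/sin δ ≈ 0.814.
p = a·p₁ + b·p₂ ≈ (0.058, 0.958, -0.280); φ = arcsin(p_z) ≈ -16.24°, λ = atan2(p_y, p_x) ≈ 86.56°.

≈ (16.2°S, 86.6°E)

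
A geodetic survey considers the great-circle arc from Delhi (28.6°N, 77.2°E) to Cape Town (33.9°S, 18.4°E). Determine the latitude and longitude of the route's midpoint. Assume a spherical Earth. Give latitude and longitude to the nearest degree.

Convert each endpoint to a unit vector on the sphere (x = cos φ cos λ, y = cos φ sin λ, z = sin φ).
The central angle between the endpoints is δ = arccos(p₁·p₂) ≈ 1.460 rad (83.7°).
Interpolate at f = 1/2 with slerp weights a = sin((1−f)δ)/sin δ ≈ 0.671, b = sin(fδ)/sin δ ≈ 0.671.
p = a·p₁ + b·p₂ ≈ (0.659, 0.750, -0.053); φ = arcsin(p_z) ≈ -3.04°, λ = atan2(p_y, p_x) ≈ 48.71°.

≈ 3°S, 49°E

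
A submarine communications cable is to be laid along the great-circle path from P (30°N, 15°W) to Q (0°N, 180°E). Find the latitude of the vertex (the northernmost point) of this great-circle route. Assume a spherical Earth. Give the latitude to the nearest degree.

≈ 66°N

The great circle lies in the plane with unit normal n̂ = (p₁ × p₂)/|p₁ × p₂|.
Here n̂_z ≈ -0.409; the vertex latitude is φ_max = arccos|n̂_z| ≈ 65.9°.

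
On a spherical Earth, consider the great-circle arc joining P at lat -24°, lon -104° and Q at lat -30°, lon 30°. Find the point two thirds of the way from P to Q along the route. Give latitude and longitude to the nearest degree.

≈ lat -50°, lon -11°

The haversine formula gives a central angle δ ≈ 1.924 rad (110.3°) between the endpoints.
Interpolate at f = 2/3 with slerp weights a = sin((1−f)δ)/sin δ ≈ 0.638, b = sin(fδ)/sin δ ≈ 1.022.
p = a·p₁ + b·p₂ ≈ (0.626, -0.123, -0.770); φ = arcsin(p_z) ≈ -50.39°, λ = atan2(p_y, p_x) ≈ -11.10°.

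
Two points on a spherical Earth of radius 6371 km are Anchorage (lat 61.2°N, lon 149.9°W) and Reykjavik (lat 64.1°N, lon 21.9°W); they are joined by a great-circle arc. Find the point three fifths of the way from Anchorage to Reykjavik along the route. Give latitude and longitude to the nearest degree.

Write both endpoints as unit vectors p₁, p₂ with components (cos φ cos λ, cos φ sin λ, sin φ).
The central angle between the endpoints is δ = arccos(p₁·p₂) ≈ 0.852 rad (48.8°).
Interpolate at f = 3/5 with slerp weights a = sin((1−f)δ)/sin δ ≈ 0.444, b = sin(fδ)/sin δ ≈ 0.650.
p = a·p₁ + b·p₂ ≈ (0.078, -0.213, 0.974); φ = arcsin(p_z) ≈ 76.87°, λ = atan2(p_y, p_x) ≈ -69.82°.

≈ lat 77°N, lon 70°W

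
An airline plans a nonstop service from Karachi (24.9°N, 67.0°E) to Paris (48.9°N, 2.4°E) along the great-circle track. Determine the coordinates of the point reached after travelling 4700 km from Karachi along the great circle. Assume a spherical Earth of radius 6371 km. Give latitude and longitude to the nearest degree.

≈ 47°N, 21°E

The haversine formula gives a central angle δ ≈ 0.961 rad (55.0°) between the endpoints. The total great-circle distance is δ·R ≈ 0.961 × 6371 ≈ 6120 km, so the target fraction is f = 4700/6120 ≈ 0.768.
Interpolate at f ≈ 0.768 with slerp weights a = sin((1−f)δ)/sin δ ≈ 0.270, b = sin(fδ)/sin δ ≈ 0.821.
p = a·p₁ + b·p₂ ≈ (0.635, 0.248, 0.732); φ = arcsin(p_z) ≈ 47.06°, λ = atan2(p_y, p_x) ≈ 21.33°.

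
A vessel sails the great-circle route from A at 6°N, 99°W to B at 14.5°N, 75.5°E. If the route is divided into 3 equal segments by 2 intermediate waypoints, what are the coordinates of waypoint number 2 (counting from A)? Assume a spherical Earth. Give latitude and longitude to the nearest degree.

≈ 64°N, 47°E

Convert each endpoint to a unit vector on the sphere (x = cos φ cos λ, y = cos φ sin λ, z = sin φ).
The central angle between the endpoints is δ = arccos(p₁·p₂) ≈ 2.771 rad (158.8°).
Interpolate at f = 2/3 with slerp weights a = sin((1−f)δ)/sin δ ≈ 2.205, b = sin(fδ)/sin δ ≈ 2.658.
p = a·p₁ + b·p₂ ≈ (0.301, 0.326, 0.896); φ = arcsin(p_z) ≈ 63.65°, λ = atan2(p_y, p_x) ≈ 47.23°.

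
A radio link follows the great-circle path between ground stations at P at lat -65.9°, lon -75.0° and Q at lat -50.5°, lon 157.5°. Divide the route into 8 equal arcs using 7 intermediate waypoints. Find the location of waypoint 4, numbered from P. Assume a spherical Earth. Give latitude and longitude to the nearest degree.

From cos δ = sin φ₁ sin φ₂ + cos φ₁ cos φ₂ cos Δλ, the central angle is δ ≈ 0.993 rad (56.9°).
Interpolate at f = 4/8 with slerp weights a = sin((1−f)δ)/sin δ ≈ 0.569, b = sin(fδ)/sin δ ≈ 0.569.
p = a·p₁ + b·p₂ ≈ (-0.274, -0.086, -0.958); φ = arcsin(p_z) ≈ -73.31°, λ = atan2(p_y, p_x) ≈ -162.60°.

≈ lat -73°, lon -163°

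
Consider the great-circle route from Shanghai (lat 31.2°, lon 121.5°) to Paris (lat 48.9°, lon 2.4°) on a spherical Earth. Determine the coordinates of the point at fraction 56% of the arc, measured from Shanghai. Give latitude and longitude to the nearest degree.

Convert each endpoint to a unit vector on the sphere (x = cos φ cos λ, y = cos φ sin λ, z = sin φ).
The central angle between the endpoints is δ = arccos(p₁·p₂) ≈ 1.454 rad (83.3°).
Interpolate at f = 0.56 with slerp weights a = sin((1−f)δ)/sin δ ≈ 0.601, b = sin(fδ)/sin δ ≈ 0.732.
p = a·p₁ + b·p₂ ≈ (0.212, 0.458, 0.863); φ = arcsin(p_z) ≈ 59.65°, λ = atan2(p_y, p_x) ≈ 65.16°.

≈ lat 60°, lon 65°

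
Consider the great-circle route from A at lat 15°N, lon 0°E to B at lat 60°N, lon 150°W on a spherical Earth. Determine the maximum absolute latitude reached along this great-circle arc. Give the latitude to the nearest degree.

The great circle lies in the plane with unit normal n̂ = (p₁ × p₂)/|p₁ × p₂|.
Here n̂_z ≈ -0.246; the vertex latitude is φ_max = arccos|n̂_z| ≈ 75.7°.
Check via Clairaut: cos φ_max = |cos φ₁| · sin C = cos(15.0°)·sin(14.8°) ≈ 0.246, again giving ≈ 75.7°.

≈ 76°N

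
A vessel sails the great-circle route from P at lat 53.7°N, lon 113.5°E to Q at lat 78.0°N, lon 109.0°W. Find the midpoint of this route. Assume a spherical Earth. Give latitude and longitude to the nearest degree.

Convert each endpoint to a unit vector on the sphere (x = cos φ cos λ, y = cos φ sin λ, z = sin φ).
The central angle between the endpoints is δ = arccos(p₁·p₂) ≈ 0.799 rad (45.8°).
Interpolate at f = 1/2 with slerp weights a = sin((1−f)δ)/sin δ ≈ 0.543, b = sin(fδ)/sin δ ≈ 0.543.
p = a·p₁ + b·p₂ ≈ (-0.165, 0.188, 0.968); φ = arcsin(p_z) ≈ 75.52°, λ = atan2(p_y, p_x) ≈ 131.25°.

≈ lat 76°N, lon 131°E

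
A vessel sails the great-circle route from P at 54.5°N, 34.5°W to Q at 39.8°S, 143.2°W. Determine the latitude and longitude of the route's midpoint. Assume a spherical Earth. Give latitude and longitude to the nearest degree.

≈ 12°N, 100°W

The haversine formula gives a central angle δ ≈ 2.297 rad (131.6°) between the endpoints.
Interpolate at f = 1/2 with slerp weights a = sin((1−f)δ)/sin δ ≈ 1.220, b = sin(fδ)/sin δ ≈ 1.220.
p = a·p₁ + b·p₂ ≈ (-0.167, -0.963, 0.212); φ = arcsin(p_z) ≈ 12.26°, λ = atan2(p_y, p_x) ≈ -99.82°.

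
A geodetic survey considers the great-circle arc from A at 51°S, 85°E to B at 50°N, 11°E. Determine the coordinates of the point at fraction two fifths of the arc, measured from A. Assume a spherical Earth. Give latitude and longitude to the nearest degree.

≈ 11°S, 53°E

Convert each endpoint to a unit vector on the sphere (x = cos φ cos λ, y = cos φ sin λ, z = sin φ).
The central angle between the endpoints is δ = arccos(p₁·p₂) ≈ 2.076 rad (118.9°).
Interpolate at f = 2/5 with slerp weights a = sin((1−f)δ)/sin δ ≈ 1.083, b = sin(fδ)/sin δ ≈ 0.843.
p = a·p₁ + b·p₂ ≈ (0.592, 0.782, -0.195); φ = arcsin(p_z) ≈ -11.26°, λ = atan2(p_y, p_x) ≈ 52.90°.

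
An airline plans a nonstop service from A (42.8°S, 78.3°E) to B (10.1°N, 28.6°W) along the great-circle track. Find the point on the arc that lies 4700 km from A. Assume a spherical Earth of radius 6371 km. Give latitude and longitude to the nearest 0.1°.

From cos δ = sin φ₁ sin φ₂ + cos φ₁ cos φ₂ cos Δλ, the central angle is δ ≈ 1.906 rad (109.2°). The total great-circle distance is δ·R ≈ 1.906 × 6371 ≈ 12144 km, so the target fraction is f = 4700/12144 ≈ 0.387.
Interpolate at f ≈ 0.387 with slerp weights a = sin((1−f)δ)/sin δ ≈ 0.974, b = sin(fδ)/sin δ ≈ 0.712.
p = a·p₁ + b·p₂ ≈ (0.761, 0.364, -0.537); φ = arcsin(p_z) ≈ -32.49°, λ = atan2(p_y, p_x) ≈ 25.60°.

≈ (32.5°S, 25.6°E)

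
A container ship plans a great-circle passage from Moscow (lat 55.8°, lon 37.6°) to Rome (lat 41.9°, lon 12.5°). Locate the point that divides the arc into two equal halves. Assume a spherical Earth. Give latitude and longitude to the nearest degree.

Convert each endpoint to a unit vector on the sphere (x = cos φ cos λ, y = cos φ sin λ, z = sin φ).
The central angle between the endpoints is δ = arccos(p₁·p₂) ≈ 0.373 rad (21.4°).
Interpolate at f = 1/2 with slerp weights a = sin((1−f)δ)/sin δ ≈ 0.509, b = sin(fδ)/sin δ ≈ 0.509.
p = a·p₁ + b·p₂ ≈ (0.596, 0.256, 0.761); φ = arcsin(p_z) ≈ 49.52°, λ = atan2(p_y, p_x) ≈ 23.27°.

≈ lat 50°, lon 23°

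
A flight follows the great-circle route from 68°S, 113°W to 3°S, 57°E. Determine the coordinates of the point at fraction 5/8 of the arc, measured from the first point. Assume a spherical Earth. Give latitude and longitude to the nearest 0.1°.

Convert each endpoint to a unit vector on the sphere (x = cos φ cos λ, y = cos φ sin λ, z = sin φ).
The central angle between the endpoints is δ = arccos(p₁·p₂) ≈ 1.896 rad (108.7°).
Interpolate at f = 5/8 with slerp weights a = sin((1−f)δ)/sin δ ≈ 0.689, b = sin(fδ)/sin δ ≈ 0.978.
p = a·p₁ + b·p₂ ≈ (0.431, 0.582, -0.690); φ = arcsin(p_z) ≈ -43.62°, λ = atan2(p_y, p_x) ≈ 53.45°.

≈ 43.6°S, 53.5°E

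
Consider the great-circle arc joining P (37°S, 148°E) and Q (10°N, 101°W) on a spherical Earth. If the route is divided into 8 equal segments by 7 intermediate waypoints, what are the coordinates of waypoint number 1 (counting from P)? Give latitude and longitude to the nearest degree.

Convert each endpoint to a unit vector on the sphere (x = cos φ cos λ, y = cos φ sin λ, z = sin φ).
The central angle between the endpoints is δ = arccos(p₁·p₂) ≈ 1.967 rad (112.7°).
Interpolate at f = 1/8 with slerp weights a = sin((1−f)δ)/sin δ ≈ 1.072, b = sin(fδ)/sin δ ≈ 0.264.
p = a·p₁ + b·p₂ ≈ (-0.776, 0.198, -0.599); φ = arcsin(p_z) ≈ -36.82°, λ = atan2(p_y, p_x) ≈ 165.65°.

≈ (37°S, 166°E)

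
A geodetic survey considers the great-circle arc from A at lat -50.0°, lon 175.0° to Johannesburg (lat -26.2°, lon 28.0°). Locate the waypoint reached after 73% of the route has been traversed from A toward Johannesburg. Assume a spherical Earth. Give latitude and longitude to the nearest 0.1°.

Convert each endpoint to a unit vector on the sphere (x = cos φ cos λ, y = cos φ sin λ, z = sin φ).
The central angle between the endpoints is δ = arccos(p₁·p₂) ≈ 1.717 rad (98.4°).
Interpolate at f = 0.73 with slerp weights a = sin((1−f)δ)/sin δ ≈ 0.452, b = sin(fδ)/sin δ ≈ 0.960.
p = a·p₁ + b·p₂ ≈ (0.471, 0.430, -0.770); φ = arcsin(p_z) ≈ -50.37°, λ = atan2(p_y, p_x) ≈ 42.36°.

≈ lat -50.4°, lon 42.4°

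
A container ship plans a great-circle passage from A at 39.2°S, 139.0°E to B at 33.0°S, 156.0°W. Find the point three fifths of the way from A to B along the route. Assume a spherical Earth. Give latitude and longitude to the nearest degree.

Write both endpoints as unit vectors p₁, p₂ with components (cos φ cos λ, cos φ sin λ, sin φ).
The central angle between the endpoints is δ = arccos(p₁·p₂) ≈ 0.903 rad (51.8°).
Interpolate at f = 3/5 with slerp weights a = sin((1−f)δ)/sin δ ≈ 0.450, b = sin(fδ)/sin δ ≈ 0.657.
p = a·p₁ + b·p₂ ≈ (-0.766, 0.005, -0.642); φ = arcsin(p_z) ≈ -39.96°, λ = atan2(p_y, p_x) ≈ 179.64°.

≈ 40°S, 180°E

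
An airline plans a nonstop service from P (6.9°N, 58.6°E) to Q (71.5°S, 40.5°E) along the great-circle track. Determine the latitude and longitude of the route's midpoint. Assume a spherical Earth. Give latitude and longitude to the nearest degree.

≈ (33°S, 54°E)

Write both endpoints as unit vectors p₁, p₂ with components (cos φ cos λ, cos φ sin λ, sin φ).
The central angle between the endpoints is δ = arccos(p₁·p₂) ≈ 1.384 rad (79.3°).
Interpolate at f = 1/2 with slerp weights a = sin((1−f)δ)/sin δ ≈ 0.649, b = sin(fδ)/sin δ ≈ 0.649.
p = a·p₁ + b·p₂ ≈ (0.493, 0.684, -0.538); φ = arcsin(p_z) ≈ -32.54°, λ = atan2(p_y, p_x) ≈ 54.24°.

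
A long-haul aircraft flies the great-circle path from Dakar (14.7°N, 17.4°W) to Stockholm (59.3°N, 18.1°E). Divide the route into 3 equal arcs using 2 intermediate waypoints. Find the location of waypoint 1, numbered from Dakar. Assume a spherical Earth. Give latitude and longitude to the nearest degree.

From cos δ = sin φ₁ sin φ₂ + cos φ₁ cos φ₂ cos Δλ, the central angle is δ ≈ 0.902 rad (51.7°).
Interpolate at f = 1/3 with slerp weights a = sin((1−f)δ)/sin δ ≈ 0.721, b = sin(fδ)/sin δ ≈ 0.377.
p = a·p₁ + b·p₂ ≈ (0.849, -0.149, 0.508); φ = arcsin(p_z) ≈ 30.50°, λ = atan2(p_y, p_x) ≈ -9.94°.

≈ 30°N, 10°W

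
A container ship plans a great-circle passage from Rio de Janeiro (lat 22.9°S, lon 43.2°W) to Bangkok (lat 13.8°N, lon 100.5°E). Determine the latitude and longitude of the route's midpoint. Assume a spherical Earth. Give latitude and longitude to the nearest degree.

≈ lat 14°S, lon 33°E

Convert each endpoint to a unit vector on the sphere (x = cos φ cos λ, y = cos φ sin λ, z = sin φ).
The central angle between the endpoints is δ = arccos(p₁·p₂) ≈ 2.521 rad (144.5°).
Interpolate at f = 1/2 with slerp weights a = sin((1−f)δ)/sin δ ≈ 1.639, b = sin(fδ)/sin δ ≈ 1.639.
p = a·p₁ + b·p₂ ≈ (0.810, 0.531, -0.247); φ = arcsin(p_z) ≈ -14.29°, λ = atan2(p_y, p_x) ≈ 33.25°.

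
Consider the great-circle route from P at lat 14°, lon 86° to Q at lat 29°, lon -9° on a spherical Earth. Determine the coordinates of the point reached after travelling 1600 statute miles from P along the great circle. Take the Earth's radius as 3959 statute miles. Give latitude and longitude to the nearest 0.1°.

≈ lat 24.2°, lon 63.9°

Convert each endpoint to a unit vector on the sphere (x = cos φ cos λ, y = cos φ sin λ, z = sin φ).
The central angle between the endpoints is δ = arccos(p₁·p₂) ≈ 1.527 rad (87.5°). The total great-circle distance is δ·R ≈ 1.527 × 3959 ≈ 6047 mi, so the target fraction is f = 1600/6047 ≈ 0.265.
Interpolate at f ≈ 0.265 with slerp weights a = sin((1−f)δ)/sin δ ≈ 0.902, b = sin(fδ)/sin δ ≈ 0.394.
p = a·p₁ + b·p₂ ≈ (0.401, 0.820, 0.409); φ = arcsin(p_z) ≈ 24.15°, λ = atan2(p_y, p_x) ≈ 63.92°.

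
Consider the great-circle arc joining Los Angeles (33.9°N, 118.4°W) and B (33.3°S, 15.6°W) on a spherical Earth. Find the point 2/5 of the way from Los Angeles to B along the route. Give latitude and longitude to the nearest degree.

≈ (8°N, 76°W)

Convert each endpoint to a unit vector on the sphere (x = cos φ cos λ, y = cos φ sin λ, z = sin φ).
The central angle between the endpoints is δ = arccos(p₁·p₂) ≈ 2.049 rad (117.4°).
Interpolate at f = 2/5 with slerp weights a = sin((1−f)δ)/sin δ ≈ 1.061, b = sin(fδ)/sin δ ≈ 0.823.
p = a·p₁ + b·p₂ ≈ (0.244, -0.960, 0.140); φ = arcsin(p_z) ≈ 8.05°, λ = atan2(p_y, p_x) ≈ -75.76°.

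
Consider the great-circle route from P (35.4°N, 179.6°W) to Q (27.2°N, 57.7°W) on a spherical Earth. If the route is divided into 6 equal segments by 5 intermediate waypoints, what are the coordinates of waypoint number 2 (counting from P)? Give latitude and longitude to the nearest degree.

The haversine formula gives a central angle δ ≈ 1.689 rad (96.8°) between the endpoints.
Interpolate at f = 2/6 with slerp weights a = sin((1−f)δ)/sin δ ≈ 0.909, b = sin(fδ)/sin δ ≈ 0.538.
p = a·p₁ + b·p₂ ≈ (-0.486, -0.409, 0.772); φ = arcsin(p_z) ≈ 50.57°, λ = atan2(p_y, p_x) ≈ -139.87°.

≈ (51°N, 140°W)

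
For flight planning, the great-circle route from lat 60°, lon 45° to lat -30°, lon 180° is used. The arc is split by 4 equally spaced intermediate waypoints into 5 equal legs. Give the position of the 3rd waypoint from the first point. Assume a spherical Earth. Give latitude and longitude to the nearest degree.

Convert each endpoint to a unit vector on the sphere (x = cos φ cos λ, y = cos φ sin λ, z = sin φ).
The central angle between the endpoints is δ = arccos(p₁·p₂) ≈ 2.403 rad (137.7°).
Interpolate at f = 3/5 with slerp weights a = sin((1−f)δ)/sin δ ≈ 1.217, b = sin(fδ)/sin δ ≈ 1.472.
p = a·p₁ + b·p₂ ≈ (-0.845, 0.430, 0.318); φ = arcsin(p_z) ≈ 18.54°, λ = atan2(p_y, p_x) ≈ 153.00°.

≈ lat 19°, lon 153°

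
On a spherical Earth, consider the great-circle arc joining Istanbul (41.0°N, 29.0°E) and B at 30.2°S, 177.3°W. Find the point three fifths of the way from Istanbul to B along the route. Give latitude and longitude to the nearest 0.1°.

≈ 11.4°N, 134.2°E

The haversine formula gives a central angle δ ≈ 2.726 rad (156.2°) between the endpoints.
Interpolate at f = 3/5 with slerp weights a = sin((1−f)δ)/sin δ ≈ 2.195, b = sin(fδ)/sin δ ≈ 2.470.
p = a·p₁ + b·p₂ ≈ (-0.684, 0.703, 0.198); φ = arcsin(p_z) ≈ 11.39°, λ = atan2(p_y, p_x) ≈ 134.22°.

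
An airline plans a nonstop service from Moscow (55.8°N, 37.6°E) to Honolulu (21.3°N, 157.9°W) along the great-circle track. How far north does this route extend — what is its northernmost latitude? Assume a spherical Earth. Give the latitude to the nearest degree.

≈ 82°N

The great circle lies in the plane with unit normal n̂ = (p₁ × p₂)/|p₁ × p₂|.
Here n̂_z ≈ +0.143; the vertex latitude is φ_max = arccos|n̂_z| ≈ 81.8°.
Check via Clairaut: cos φ_max = |cos φ₁| · sin C = cos(55.8°)·sin(14.7°) ≈ 0.143, again giving ≈ 81.8°.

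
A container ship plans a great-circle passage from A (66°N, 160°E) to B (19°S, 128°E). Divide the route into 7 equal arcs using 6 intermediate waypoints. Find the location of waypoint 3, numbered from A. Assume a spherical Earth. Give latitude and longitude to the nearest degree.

Write both endpoints as unit vectors p₁, p₂ with components (cos φ cos λ, cos φ sin λ, sin φ).
The central angle between the endpoints is δ = arccos(p₁·p₂) ≈ 1.542 rad (88.4°).
Interpolate at f = 3/7 with slerp weights a = sin((1−f)δ)/sin δ ≈ 0.772, b = sin(fδ)/sin δ ≈ 0.614.
p = a·p₁ + b·p₂ ≈ (-0.652, 0.565, 0.505); φ = arcsin(p_z) ≈ 30.34°, λ = atan2(p_y, p_x) ≈ 139.11°.

≈ (30°N, 139°E)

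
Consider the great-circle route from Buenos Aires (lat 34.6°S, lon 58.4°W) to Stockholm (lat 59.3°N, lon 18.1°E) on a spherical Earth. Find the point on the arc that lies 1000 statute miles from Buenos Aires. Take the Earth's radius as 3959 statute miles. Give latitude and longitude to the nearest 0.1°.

From cos δ = sin φ₁ sin φ₂ + cos φ₁ cos φ₂ cos Δλ, the central angle is δ ≈ 1.972 rad (113.0°). The total great-circle distance is δ·R ≈ 1.972 × 3959 ≈ 7806 mi, so the target fraction is f = 1000/7806 ≈ 0.128.
Interpolate at f ≈ 0.128 with slerp weights a = sin((1−f)δ)/sin δ ≈ 1.074, b = sin(fδ)/sin δ ≈ 0.271.
p = a·p₁ + b·p₂ ≈ (0.595, -0.710, -0.377); φ = arcsin(p_z) ≈ -22.12°, λ = atan2(p_y, p_x) ≈ -50.04°.

≈ lat 22.1°S, lon 50.0°W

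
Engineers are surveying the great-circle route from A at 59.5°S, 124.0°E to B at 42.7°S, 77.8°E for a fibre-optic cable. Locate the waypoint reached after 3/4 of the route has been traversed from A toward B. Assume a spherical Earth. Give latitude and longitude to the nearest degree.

The haversine formula gives a central angle δ ≈ 0.569 rad (32.6°) between the endpoints.
Interpolate at f = 3/4 with slerp weights a = sin((1−f)δ)/sin δ ≈ 0.263, b = sin(fδ)/sin δ ≈ 0.768.
p = a·p₁ + b·p₂ ≈ (0.045, 0.663, -0.748); φ = arcsin(p_z) ≈ -48.39°, λ = atan2(p_y, p_x) ≈ 86.15°.

≈ 48°S, 86°E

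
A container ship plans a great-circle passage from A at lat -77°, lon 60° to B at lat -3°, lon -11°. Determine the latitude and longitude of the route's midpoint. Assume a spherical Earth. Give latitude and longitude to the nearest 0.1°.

≈ lat -43.2°, lon 0.2°

From cos δ = sin φ₁ sin φ₂ + cos φ₁ cos φ₂ cos Δλ, the central angle is δ ≈ 1.446 rad (82.9°).
Interpolate at f = 1/2 with slerp weights a = sin((1−f)δ)/sin δ ≈ 0.667, b = sin(fδ)/sin δ ≈ 0.667.
p = a·p₁ + b·p₂ ≈ (0.729, 0.003, -0.685); φ = arcsin(p_z) ≈ -43.21°, λ = atan2(p_y, p_x) ≈ 0.22°.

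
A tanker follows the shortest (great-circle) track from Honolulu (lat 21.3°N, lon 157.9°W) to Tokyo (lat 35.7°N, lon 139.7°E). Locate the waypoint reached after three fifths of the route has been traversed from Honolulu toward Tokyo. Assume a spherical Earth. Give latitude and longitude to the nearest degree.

Write both endpoints as unit vectors p₁, p₂ with components (cos φ cos λ, cos φ sin λ, sin φ).
The central angle between the endpoints is δ = arccos(p₁·p₂) ≈ 0.973 rad (55.8°).
Interpolate at f = 3/5 with slerp weights a = sin((1−f)δ)/sin δ ≈ 0.459, b = sin(fδ)/sin δ ≈ 0.667.
p = a·p₁ + b·p₂ ≈ (-0.809, 0.189, 0.556); φ = arcsin(p_z) ≈ 33.78°, λ = atan2(p_y, p_x) ≈ 166.83°.

≈ lat 34°N, lon 167°E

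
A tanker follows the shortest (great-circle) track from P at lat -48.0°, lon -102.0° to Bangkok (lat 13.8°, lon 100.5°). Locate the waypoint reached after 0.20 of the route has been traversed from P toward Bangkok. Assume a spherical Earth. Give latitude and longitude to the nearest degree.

Convert each endpoint to a unit vector on the sphere (x = cos φ cos λ, y = cos φ sin λ, z = sin φ).
The central angle between the endpoints is δ = arccos(p₁·p₂) ≈ 2.462 rad (141.0°).
Interpolate at f = 0.20 with slerp weights a = sin((1−f)δ)/sin δ ≈ 1.466, b = sin(fδ)/sin δ ≈ 0.752.
p = a·p₁ + b·p₂ ≈ (-0.337, -0.242, -0.910); φ = arcsin(p_z) ≈ -65.51°, λ = atan2(p_y, p_x) ≈ -144.37°.

≈ lat -66°, lon -144°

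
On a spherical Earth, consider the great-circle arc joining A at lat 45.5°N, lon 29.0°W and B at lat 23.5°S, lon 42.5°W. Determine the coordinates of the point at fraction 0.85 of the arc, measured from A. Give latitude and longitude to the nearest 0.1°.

Convert each endpoint to a unit vector on the sphere (x = cos φ cos λ, y = cos φ sin λ, z = sin φ).
The central angle between the endpoints is δ = arccos(p₁·p₂) ≈ 1.223 rad (70.1°).
Interpolate at f = 0.85 with slerp weights a = sin((1−f)δ)/sin δ ≈ 0.194, b = sin(fδ)/sin δ ≈ 0.917.
p = a·p₁ + b·p₂ ≈ (0.739, -0.634, -0.227); φ = arcsin(p_z) ≈ -13.14°, λ = atan2(p_y, p_x) ≈ -40.63°.

≈ lat 13.1°S, lon 40.6°W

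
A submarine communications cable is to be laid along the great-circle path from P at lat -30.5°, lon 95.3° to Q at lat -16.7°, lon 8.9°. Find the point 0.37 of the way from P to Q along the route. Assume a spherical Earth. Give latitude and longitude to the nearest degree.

≈ lat -32°, lon 61°

From cos δ = sin φ₁ sin φ₂ + cos φ₁ cos φ₂ cos Δλ, the central angle is δ ≈ 1.372 rad (78.6°).
Interpolate at f = 0.37 with slerp weights a = sin((1−f)δ)/sin δ ≈ 0.776, b = sin(fδ)/sin δ ≈ 0.496.
p = a·p₁ + b·p₂ ≈ (0.407, 0.739, -0.536); φ = arcsin(p_z) ≈ -32.43°, λ = atan2(p_y, p_x) ≈ 61.13°.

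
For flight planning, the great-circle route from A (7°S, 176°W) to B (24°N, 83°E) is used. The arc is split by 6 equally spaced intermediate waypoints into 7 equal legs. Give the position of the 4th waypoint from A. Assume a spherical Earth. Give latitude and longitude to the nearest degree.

≈ (16°N, 129°E)

Write both endpoints as unit vectors p₁, p₂ with components (cos φ cos λ, cos φ sin λ, sin φ).
The central angle between the endpoints is δ = arccos(p₁·p₂) ≈ 1.795 rad (102.9°).
Interpolate at f = 4/7 with slerp weights a = sin((1−f)δ)/sin δ ≈ 0.714, b = sin(fδ)/sin δ ≈ 0.877.
p = a·p₁ + b·p₂ ≈ (-0.609, 0.746, 0.270); φ = arcsin(p_z) ≈ 15.65°, λ = atan2(p_y, p_x) ≈ 129.22°.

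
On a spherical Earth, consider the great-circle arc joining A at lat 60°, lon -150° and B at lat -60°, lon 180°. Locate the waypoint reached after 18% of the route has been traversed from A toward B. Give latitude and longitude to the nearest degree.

≈ lat 39°, lon -158°

Write both endpoints as unit vectors p₁, p₂ with components (cos φ cos λ, cos φ sin λ, sin φ).
The central angle between the endpoints is δ = arccos(p₁·p₂) ≈ 2.134 rad (122.2°).
Interpolate at f = 0.18 with slerp weights a = sin((1−f)δ)/sin δ ≈ 1.163, b = sin(fδ)/sin δ ≈ 0.443.
p = a·p₁ + b·p₂ ≈ (-0.725, -0.291, 0.624); φ = arcsin(p_z) ≈ 38.61°, λ = atan2(p_y, p_x) ≈ -158.15°.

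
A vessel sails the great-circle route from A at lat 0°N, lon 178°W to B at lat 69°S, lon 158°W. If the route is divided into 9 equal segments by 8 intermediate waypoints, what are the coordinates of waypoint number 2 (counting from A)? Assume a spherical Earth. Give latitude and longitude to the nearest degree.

From cos δ = sin φ₁ sin φ₂ + cos φ₁ cos φ₂ cos Δλ, the central angle is δ ≈ 1.227 rad (70.3°).
Interpolate at f = 2/9 with slerp weights a = sin((1−f)δ)/sin δ ≈ 0.867, b = sin(fδ)/sin δ ≈ 0.286.
p = a·p₁ + b·p₂ ≈ (-0.961, -0.069, -0.267); φ = arcsin(p_z) ≈ -15.49°, λ = atan2(p_y, p_x) ≈ -175.91°.

≈ lat 15°S, lon 176°W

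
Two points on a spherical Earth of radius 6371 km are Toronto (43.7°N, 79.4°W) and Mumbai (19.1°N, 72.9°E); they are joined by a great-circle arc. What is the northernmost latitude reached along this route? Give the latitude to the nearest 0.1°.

≈ 69.9°N

The great circle lies in the plane with unit normal n̂ = (p₁ × p₂)/|p₁ × p₂|.
Here n̂_z ≈ +0.343; the vertex latitude is φ_max = arccos|n̂_z| ≈ 69.9°.
Check via Clairaut: cos φ_max = |cos φ₁| · sin C = cos(43.7°)·sin(28.3°) ≈ 0.343, again giving ≈ 69.9°.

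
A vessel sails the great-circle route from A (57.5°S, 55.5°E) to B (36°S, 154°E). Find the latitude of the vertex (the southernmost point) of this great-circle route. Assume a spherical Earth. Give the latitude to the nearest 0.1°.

≈ 61.5°S

The great circle lies in the plane with unit normal n̂ = (p₁ × p₂)/|p₁ × p₂|.
Here n̂_z ≈ +0.477; the vertex latitude is φ_max = arccos|n̂_z| ≈ 61.5°.
Check via Clairaut: cos φ_max = |cos φ₁| · sin C = cos(57.5°)·sin(117.5°) ≈ 0.477, again giving ≈ 61.5°.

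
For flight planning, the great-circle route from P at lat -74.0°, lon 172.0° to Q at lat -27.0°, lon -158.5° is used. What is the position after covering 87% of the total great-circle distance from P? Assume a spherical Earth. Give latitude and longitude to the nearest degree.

≈ lat -33°, lon -160°

The haversine formula gives a central angle δ ≈ 0.863 rad (49.4°) between the endpoints.
Interpolate at f = 0.87 with slerp weights a = sin((1−f)δ)/sin δ ≈ 0.147, b = sin(fδ)/sin δ ≈ 0.898.
p = a·p₁ + b·p₂ ≈ (-0.785, -0.288, -0.549); φ = arcsin(p_z) ≈ -33.32°, λ = atan2(p_y, p_x) ≈ -159.87°.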